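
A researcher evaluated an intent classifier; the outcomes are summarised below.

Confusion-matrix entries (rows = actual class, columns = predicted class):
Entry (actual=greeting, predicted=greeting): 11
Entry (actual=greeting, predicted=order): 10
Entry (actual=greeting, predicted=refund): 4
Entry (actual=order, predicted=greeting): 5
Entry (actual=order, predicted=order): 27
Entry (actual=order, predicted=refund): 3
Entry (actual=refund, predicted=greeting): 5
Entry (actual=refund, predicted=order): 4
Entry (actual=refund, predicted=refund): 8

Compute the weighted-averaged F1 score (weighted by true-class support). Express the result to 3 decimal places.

Per-class F1 score (2·TP/(2·TP+FP+FN)):
  greeting: TP=11, FP=5+5=10, FN=10+4=14 → 22/46 = 0.4783
  order: TP=27, FP=10+4=14, FN=5+3=8 → 54/76 = 0.7105
  refund: TP=8, FP=4+3=7, FN=5+4=9 → 16/32 = 0.5000
Weighted-F1 score = Σ (supportᵢ/N)·F1 scoreᵢ with N=77: (25/77)·0.4783 + (35/77)·0.7105 + (17/77)·0.5000 = 0.589

0.589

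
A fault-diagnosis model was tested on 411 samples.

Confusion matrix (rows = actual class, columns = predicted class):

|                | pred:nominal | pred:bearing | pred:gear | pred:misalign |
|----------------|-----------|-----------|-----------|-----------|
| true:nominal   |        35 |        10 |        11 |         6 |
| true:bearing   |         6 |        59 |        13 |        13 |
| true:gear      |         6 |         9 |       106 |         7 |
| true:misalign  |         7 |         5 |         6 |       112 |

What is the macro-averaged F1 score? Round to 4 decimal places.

Per-class F1 score (2·TP/(2·TP+FP+FN)):
  nominal: TP=35, FP=6+6+7=19, FN=10+11+6=27 → 70/116 = 0.60345
  bearing: TP=59, FP=10+9+5=24, FN=6+13+13=32 → 118/174 = 0.67816
  gear: TP=106, FP=11+13+6=30, FN=6+9+7=22 → 212/264 = 0.80303
  misalign: TP=112, FP=6+13+7=26, FN=7+5+6=18 → 224/268 = 0.83582
Macro-F1 score = mean = (0.60345 + 0.67816 + 0.80303 + 0.83582) / 4 = 0.7301

0.7301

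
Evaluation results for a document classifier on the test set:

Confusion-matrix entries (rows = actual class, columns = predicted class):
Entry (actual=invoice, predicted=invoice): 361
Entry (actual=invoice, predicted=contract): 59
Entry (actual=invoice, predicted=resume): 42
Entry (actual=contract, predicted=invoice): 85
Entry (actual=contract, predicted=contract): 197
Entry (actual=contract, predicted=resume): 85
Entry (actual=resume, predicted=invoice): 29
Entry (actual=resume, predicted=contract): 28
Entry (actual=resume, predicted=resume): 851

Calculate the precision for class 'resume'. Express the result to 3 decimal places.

precision = TP/(TP+FP).
resume: TP=851, FP=42+85=127 → 851/978 = 0.8701

0.870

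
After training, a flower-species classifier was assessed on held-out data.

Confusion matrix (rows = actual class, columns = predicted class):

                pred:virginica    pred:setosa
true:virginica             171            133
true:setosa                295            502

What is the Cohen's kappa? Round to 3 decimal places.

0.165

Observed agreement pₒ = trace/N = 673/1101 = 0.6113
Expected agreement pₑ = Σ (rowᵢ·colᵢ)/N² = (304·466 + 797·635)/1101² = 0.5344
κ = (pₒ − pₑ)/(1 − pₑ) = (0.6113 − 0.5344)/(1 − 0.5344) = 0.165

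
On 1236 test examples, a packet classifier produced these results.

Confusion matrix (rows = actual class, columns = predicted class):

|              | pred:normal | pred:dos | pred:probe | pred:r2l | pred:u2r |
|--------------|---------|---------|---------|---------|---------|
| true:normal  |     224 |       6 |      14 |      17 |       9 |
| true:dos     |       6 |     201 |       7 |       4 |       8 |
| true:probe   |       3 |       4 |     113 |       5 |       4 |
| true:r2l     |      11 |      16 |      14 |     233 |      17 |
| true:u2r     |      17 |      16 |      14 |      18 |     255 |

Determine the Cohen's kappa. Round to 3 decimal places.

Observed agreement pₒ = trace/N = 1026/1236 = 0.8301
Expected agreement pₑ = Σ (rowᵢ·colᵢ)/N² = (270·261 + 226·243 + 129·162 + 291·277 + 320·293)/1236² = 0.2099
κ = (pₒ − pₑ)/(1 − pₑ) = (0.8301 − 0.2099)/(1 − 0.2099) = 0.785

0.785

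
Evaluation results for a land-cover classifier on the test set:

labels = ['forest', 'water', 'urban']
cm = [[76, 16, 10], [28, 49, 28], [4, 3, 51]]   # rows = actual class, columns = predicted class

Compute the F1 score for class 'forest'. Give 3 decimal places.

Treat 'forest' as positive and all other classes as negative.
F1 score = 2·TP/(2·TP+FP+FN).
forest: TP=76, FP=28+4=32, FN=16+10=26 → 152/210 = 0.7238

0.724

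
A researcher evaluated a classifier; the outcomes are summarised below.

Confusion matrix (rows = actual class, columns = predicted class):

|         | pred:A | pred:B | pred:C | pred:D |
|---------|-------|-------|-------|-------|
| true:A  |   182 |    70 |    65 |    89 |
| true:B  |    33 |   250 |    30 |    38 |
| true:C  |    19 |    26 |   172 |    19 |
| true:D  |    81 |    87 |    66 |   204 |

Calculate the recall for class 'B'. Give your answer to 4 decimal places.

0.7123

recall = TP/(TP+FN).
B: TP=250, FN=33+30+38=101 → 250/351 = 0.71225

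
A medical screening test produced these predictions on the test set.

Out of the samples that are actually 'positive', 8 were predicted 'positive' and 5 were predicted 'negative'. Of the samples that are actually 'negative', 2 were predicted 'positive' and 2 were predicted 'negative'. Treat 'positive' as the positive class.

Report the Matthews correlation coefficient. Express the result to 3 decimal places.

MCC = (TP·TN − FP·FN) / √((TP+FP)(TP+FN)(TN+FP)(TN+FN))
Numerator = 8·2 − 2·5 = 6
Denominator = √(10·13·4·7) = √3640 = 60.3324
MCC = 6 / 60.3324 = 0.099

0.099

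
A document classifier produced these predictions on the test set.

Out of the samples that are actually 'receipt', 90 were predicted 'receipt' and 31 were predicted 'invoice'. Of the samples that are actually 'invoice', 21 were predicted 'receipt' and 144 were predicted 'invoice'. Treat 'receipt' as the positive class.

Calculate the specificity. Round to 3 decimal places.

0.873

Specificity = TN/(TN+FP) = 144/(144+21) = 0.873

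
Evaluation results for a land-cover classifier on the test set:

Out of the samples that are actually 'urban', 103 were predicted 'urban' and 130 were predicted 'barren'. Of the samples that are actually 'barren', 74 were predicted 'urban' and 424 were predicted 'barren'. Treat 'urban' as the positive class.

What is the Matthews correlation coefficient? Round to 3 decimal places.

MCC = (TP·TN − FP·FN) / √((TP+FP)(TP+FN)(TN+FP)(TN+FN))
Numerator = 103·424 − 74·130 = 34052
Denominator = √(177·233·498·554) = √11378061972 = 106667.9988
MCC = 34052 / 106667.9988 = 0.319

0.319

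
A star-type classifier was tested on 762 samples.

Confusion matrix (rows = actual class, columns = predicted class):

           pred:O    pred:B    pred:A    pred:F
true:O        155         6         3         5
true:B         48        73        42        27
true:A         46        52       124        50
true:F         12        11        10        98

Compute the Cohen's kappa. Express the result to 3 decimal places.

0.456

Observed agreement pₒ = trace/N = 450/762 = 0.5906
Expected agreement pₑ = Σ (rowᵢ·colᵢ)/N² = (169·261 + 190·142 + 272·179 + 131·180)/762² = 0.2469
κ = (pₒ − pₑ)/(1 − pₑ) = (0.5906 − 0.2469)/(1 − 0.2469) = 0.456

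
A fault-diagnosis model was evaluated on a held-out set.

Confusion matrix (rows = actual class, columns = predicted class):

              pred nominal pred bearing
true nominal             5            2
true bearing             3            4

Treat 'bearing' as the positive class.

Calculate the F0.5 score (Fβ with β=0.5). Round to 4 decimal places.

0.6452

Fβ = (1+β²)·TP / ((1+β²)·TP + β²·FN + FP), with β²=1/4
= 1.25·4 / (1.25·4 + 0.25·3 + 2) = 0.6452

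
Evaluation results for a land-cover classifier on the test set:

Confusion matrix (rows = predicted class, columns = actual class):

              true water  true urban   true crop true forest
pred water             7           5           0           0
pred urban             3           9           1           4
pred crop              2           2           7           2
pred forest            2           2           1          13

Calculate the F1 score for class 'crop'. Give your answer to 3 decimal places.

F1 score = 2·TP/(2·TP+FP+FN).
crop: TP=7, FP=2+2+2=6, FN=0+1+1=2 → 14/22 = 0.6364

0.636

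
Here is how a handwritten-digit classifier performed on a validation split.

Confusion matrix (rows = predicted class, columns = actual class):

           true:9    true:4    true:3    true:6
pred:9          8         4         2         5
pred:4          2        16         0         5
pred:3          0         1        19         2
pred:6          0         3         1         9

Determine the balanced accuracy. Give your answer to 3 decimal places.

Balanced accuracy = mean of per-class recall.
  9: recall = 8/10 = 0.8000
  4: recall = 16/24 = 0.6667
  3: recall = 19/22 = 0.8636
  6: recall = 9/21 = 0.4286
Mean = (0.8000 + 0.6667 + 0.8636 + 0.4286) / 4 = 0.690

0.690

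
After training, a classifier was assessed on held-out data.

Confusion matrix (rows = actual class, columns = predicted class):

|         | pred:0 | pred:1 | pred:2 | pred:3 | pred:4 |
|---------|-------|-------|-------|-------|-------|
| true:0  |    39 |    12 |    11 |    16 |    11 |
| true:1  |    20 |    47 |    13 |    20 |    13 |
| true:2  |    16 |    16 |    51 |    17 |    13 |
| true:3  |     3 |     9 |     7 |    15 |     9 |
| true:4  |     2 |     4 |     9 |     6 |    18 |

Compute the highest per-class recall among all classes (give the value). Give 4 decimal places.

Per-class recall (TP/(TP+FN)):
  0: TP=39, FN=12+11+16+11=50 → 39/89 = 0.43820
  1: TP=47, FN=20+13+20+13=66 → 47/113 = 0.41593
  2: TP=51, FN=16+16+17+13=62 → 51/113 = 0.45133
  3: TP=15, FN=3+9+7+9=28 → 15/43 = 0.34884
  4: TP=18, FN=2+4+9+6=21 → 18/39 = 0.46154
Highest is class '4' with recall = 0.4615.

0.4615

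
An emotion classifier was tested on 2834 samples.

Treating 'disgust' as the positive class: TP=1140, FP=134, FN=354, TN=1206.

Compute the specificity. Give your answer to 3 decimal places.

0.900

Specificity = TN/(TN+FP) = 1206/(1206+134) = 0.900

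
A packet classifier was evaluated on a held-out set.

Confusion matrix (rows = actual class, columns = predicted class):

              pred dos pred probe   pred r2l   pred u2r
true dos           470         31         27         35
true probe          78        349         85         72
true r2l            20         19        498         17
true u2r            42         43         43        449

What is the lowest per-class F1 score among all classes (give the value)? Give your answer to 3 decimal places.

0.680

Per-class F1 score (2·TP/(2·TP+FP+FN)):
  dos: TP=470, FP=78+20+42=140, FN=31+27+35=93 → 940/1173 = 0.8014
  probe: TP=349, FP=31+19+43=93, FN=78+85+72=235 → 698/1026 = 0.6803
  r2l: TP=498, FP=27+85+43=155, FN=20+19+17=56 → 996/1207 = 0.8252
  u2r: TP=449, FP=35+72+17=124, FN=42+43+43=128 → 898/1150 = 0.7809
Lowest is class 'probe' with F1 score = 0.680.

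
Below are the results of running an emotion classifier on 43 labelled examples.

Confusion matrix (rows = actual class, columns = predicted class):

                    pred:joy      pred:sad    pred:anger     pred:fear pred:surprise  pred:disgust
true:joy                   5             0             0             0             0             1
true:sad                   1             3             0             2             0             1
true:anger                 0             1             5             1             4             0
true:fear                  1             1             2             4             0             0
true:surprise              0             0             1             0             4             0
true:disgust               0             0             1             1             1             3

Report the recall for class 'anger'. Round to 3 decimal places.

0.455

Treat 'anger' as positive and all other classes as negative.
recall = TP/(TP+FN).
anger: TP=5, FN=0+1+1+4+0=6 → 5/11 = 0.4545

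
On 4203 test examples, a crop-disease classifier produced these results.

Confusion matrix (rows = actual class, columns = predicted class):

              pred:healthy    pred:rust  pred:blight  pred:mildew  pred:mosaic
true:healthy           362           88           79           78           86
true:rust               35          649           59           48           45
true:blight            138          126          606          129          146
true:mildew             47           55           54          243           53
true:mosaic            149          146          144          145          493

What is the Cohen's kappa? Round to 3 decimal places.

0.445

Observed agreement pₒ = trace/N = 2353/4203 = 0.5598
Expected agreement pₑ = Σ (rowᵢ·colᵢ)/N² = (693·731 + 836·1064 + 1145·942 + 452·643 + 1077·823)/4203² = 0.2067
κ = (pₒ − pₑ)/(1 − pₑ) = (0.5598 − 0.2067)/(1 − 0.2067) = 0.445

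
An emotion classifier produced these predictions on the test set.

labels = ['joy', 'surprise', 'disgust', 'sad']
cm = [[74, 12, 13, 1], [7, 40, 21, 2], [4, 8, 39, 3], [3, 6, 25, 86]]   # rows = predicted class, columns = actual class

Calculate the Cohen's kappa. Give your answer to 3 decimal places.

0.592

Observed agreement pₒ = trace/N = 239/344 = 0.6948
Expected agreement pₑ = Σ (rowᵢ·colᵢ)/N² = (88·100 + 66·70 + 98·54 + 92·120)/344² = 0.2514
κ = (pₒ − pₑ)/(1 − pₑ) = (0.6948 − 0.2514)/(1 − 0.2514) = 0.592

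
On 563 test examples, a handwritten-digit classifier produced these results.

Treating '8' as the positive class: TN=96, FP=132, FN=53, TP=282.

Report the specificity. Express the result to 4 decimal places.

Specificity = TN/(TN+FP) = 96/(96+132) = 0.4211

0.4211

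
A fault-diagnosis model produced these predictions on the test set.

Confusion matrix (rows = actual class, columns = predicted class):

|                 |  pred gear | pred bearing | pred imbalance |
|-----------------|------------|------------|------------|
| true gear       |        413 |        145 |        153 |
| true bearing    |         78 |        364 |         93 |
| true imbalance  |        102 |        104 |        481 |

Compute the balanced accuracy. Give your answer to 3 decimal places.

0.654

Balanced accuracy = mean of per-class recall.
  gear: recall = 413/711 = 0.5809
  bearing: recall = 364/535 = 0.6804
  imbalance: recall = 481/687 = 0.7001
Mean = (0.5809 + 0.6804 + 0.7001) / 3 = 0.654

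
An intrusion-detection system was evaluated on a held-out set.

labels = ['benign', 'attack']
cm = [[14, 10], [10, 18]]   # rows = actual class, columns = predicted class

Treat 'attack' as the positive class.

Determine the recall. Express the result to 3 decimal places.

0.643

Recall = TP/(TP+FN) = 18/(18+10) = 18/28 = 0.643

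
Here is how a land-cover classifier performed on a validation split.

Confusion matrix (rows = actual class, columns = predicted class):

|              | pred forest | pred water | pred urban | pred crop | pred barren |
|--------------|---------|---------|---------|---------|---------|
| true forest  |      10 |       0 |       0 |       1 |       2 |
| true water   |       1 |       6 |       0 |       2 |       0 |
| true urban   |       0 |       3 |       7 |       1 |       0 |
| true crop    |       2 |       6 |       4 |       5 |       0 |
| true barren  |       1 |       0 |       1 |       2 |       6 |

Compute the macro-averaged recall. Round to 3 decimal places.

0.593

Per-class recall (TP/(TP+FN)):
  forest: TP=10, FN=0+0+1+2=3 → 10/13 = 0.7692
  water: TP=6, FN=1+0+2+0=3 → 6/9 = 0.6667
  urban: TP=7, FN=0+3+1+0=4 → 7/11 = 0.6364
  crop: TP=5, FN=2+6+4+0=12 → 5/17 = 0.2941
  barren: TP=6, FN=1+0+1+2=4 → 6/10 = 0.6000
Macro-recall = mean = (0.7692 + 0.6667 + 0.6364 + 0.2941 + 0.6000) / 5 = 0.593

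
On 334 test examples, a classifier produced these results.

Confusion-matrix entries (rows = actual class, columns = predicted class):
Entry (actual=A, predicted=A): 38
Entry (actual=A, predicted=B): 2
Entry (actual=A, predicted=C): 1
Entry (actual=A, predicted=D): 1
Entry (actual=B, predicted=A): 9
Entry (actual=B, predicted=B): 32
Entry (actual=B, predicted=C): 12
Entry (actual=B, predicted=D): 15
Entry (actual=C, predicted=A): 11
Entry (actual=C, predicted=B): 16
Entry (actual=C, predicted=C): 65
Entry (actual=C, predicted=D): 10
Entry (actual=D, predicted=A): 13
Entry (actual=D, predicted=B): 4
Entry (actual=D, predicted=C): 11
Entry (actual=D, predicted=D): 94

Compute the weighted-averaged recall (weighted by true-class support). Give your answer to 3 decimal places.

0.686

Per-class recall (TP/(TP+FN)):
  A: TP=38, FN=2+1+1=4 → 38/42 = 0.9048
  B: TP=32, FN=9+12+15=36 → 32/68 = 0.4706
  C: TP=65, FN=11+16+10=37 → 65/102 = 0.6373
  D: TP=94, FN=13+4+11=28 → 94/122 = 0.7705
Weighted-recall = Σ (supportᵢ/N)·recallᵢ with N=334: (42/334)·0.9048 + (68/334)·0.4706 + (102/334)·0.6373 + (122/334)·0.7705 = 0.686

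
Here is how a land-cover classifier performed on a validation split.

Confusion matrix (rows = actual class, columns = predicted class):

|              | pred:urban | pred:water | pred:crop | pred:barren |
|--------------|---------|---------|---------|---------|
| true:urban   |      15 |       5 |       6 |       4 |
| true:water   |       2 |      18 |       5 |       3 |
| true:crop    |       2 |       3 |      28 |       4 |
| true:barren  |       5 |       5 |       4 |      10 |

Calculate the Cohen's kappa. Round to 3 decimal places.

0.455

Observed agreement pₒ = trace/N = 71/119 = 0.5966
Expected agreement pₑ = Σ (rowᵢ·colᵢ)/N² = (30·24 + 28·31 + 37·43 + 24·21)/119² = 0.2601
κ = (pₒ − pₑ)/(1 − pₑ) = (0.5966 − 0.2601)/(1 − 0.2601) = 0.455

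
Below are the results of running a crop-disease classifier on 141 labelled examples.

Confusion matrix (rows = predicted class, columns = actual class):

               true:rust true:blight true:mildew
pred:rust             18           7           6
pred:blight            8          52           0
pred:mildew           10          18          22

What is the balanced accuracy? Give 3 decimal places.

Balanced accuracy = mean of per-class recall.
  rust: recall = 18/36 = 0.5000
  blight: recall = 52/77 = 0.6753
  mildew: recall = 22/28 = 0.7857
Mean = (0.5000 + 0.6753 + 0.7857) / 3 = 0.654

0.654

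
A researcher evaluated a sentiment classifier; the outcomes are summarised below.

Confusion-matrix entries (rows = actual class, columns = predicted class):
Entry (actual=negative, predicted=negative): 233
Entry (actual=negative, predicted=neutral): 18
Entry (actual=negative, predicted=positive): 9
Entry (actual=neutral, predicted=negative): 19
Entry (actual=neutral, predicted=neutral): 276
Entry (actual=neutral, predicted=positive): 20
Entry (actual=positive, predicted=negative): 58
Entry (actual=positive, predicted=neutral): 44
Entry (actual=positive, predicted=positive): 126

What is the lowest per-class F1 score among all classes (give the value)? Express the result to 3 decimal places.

Per-class F1 score (2·TP/(2·TP+FP+FN)):
  negative: TP=233, FP=19+58=77, FN=18+9=27 → 466/570 = 0.8175
  neutral: TP=276, FP=18+44=62, FN=19+20=39 → 552/653 = 0.8453
  positive: TP=126, FP=9+20=29, FN=58+44=102 → 252/383 = 0.6580
Lowest is class 'positive' with F1 score = 0.658.

0.658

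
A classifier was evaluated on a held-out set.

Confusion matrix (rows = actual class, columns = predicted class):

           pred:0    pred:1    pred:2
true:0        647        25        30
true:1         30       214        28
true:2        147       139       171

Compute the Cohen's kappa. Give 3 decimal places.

Observed agreement pₒ = trace/N = 1032/1431 = 0.7212
Expected agreement pₑ = Σ (rowᵢ·colᵢ)/N² = (702·824 + 272·378 + 457·229)/1431² = 0.3838
κ = (pₒ − pₑ)/(1 − pₑ) = (0.7212 − 0.3838)/(1 − 0.3838) = 0.548

0.548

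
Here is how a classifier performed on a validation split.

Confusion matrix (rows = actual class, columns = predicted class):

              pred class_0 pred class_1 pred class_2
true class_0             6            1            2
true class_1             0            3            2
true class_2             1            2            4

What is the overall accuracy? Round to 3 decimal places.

Accuracy = trace / total = (6+3+4=13) / 21 = 13/21 = 0.619

0.619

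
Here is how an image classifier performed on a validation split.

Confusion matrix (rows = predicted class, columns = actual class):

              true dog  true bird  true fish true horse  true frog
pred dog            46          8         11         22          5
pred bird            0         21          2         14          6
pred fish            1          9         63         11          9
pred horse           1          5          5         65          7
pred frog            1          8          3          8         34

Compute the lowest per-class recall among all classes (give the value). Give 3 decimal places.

0.412

Per-class recall (TP/(TP+FN)):
  dog: TP=46, FN=0+1+1+1=3 → 46/49 = 0.9388
  bird: TP=21, FN=8+9+5+8=30 → 21/51 = 0.4118
  fish: TP=63, FN=11+2+5+3=21 → 63/84 = 0.7500
  horse: TP=65, FN=22+14+11+8=55 → 65/120 = 0.5417
  frog: TP=34, FN=5+6+9+7=27 → 34/61 = 0.5574
Lowest is class 'bird' with recall = 0.412.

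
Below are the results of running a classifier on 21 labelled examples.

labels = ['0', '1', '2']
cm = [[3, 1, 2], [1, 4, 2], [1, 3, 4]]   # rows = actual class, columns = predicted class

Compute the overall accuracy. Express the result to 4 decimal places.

Accuracy = trace / total = (3+4+4=11) / 21 = 11/21 = 0.5238

0.5238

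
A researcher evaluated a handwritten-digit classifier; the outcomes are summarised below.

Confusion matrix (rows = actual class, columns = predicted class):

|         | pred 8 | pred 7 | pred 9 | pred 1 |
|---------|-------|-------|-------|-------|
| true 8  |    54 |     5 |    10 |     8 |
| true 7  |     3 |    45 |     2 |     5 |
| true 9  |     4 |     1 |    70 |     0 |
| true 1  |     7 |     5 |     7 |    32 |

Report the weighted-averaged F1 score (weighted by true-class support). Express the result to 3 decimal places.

Per-class F1 score (2·TP/(2·TP+FP+FN)):
  8: TP=54, FP=3+4+7=14, FN=5+10+8=23 → 108/145 = 0.7448
  7: TP=45, FP=5+1+5=11, FN=3+2+5=10 → 90/111 = 0.8108
  9: TP=70, FP=10+2+7=19, FN=4+1+0=5 → 140/164 = 0.8537
  1: TP=32, FP=8+5+0=13, FN=7+5+7=19 → 64/96 = 0.6667
Weighted-F1 score = Σ (supportᵢ/N)·F1 scoreᵢ with N=258: (77/258)·0.7448 + (55/258)·0.8108 + (75/258)·0.8537 + (51/258)·0.6667 = 0.775

0.775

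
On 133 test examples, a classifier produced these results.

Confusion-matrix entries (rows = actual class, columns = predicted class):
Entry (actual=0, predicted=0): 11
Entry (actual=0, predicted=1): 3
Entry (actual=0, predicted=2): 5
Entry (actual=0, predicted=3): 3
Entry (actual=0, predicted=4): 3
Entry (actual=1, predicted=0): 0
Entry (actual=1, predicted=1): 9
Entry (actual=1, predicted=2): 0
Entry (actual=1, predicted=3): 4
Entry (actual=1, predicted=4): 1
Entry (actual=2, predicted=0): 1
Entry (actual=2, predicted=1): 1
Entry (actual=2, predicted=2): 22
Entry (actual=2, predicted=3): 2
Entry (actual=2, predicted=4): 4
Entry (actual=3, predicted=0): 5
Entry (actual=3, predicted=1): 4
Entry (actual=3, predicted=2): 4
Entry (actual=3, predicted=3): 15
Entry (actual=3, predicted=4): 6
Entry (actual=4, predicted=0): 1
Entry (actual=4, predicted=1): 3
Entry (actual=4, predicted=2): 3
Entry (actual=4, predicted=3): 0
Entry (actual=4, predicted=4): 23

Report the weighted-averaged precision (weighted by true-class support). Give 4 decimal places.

0.6082

Per-class precision (TP/(TP+FP)):
  0: TP=11, FP=0+1+5+1=7 → 11/18 = 0.61111
  1: TP=9, FP=3+1+4+3=11 → 9/20 = 0.45000
  2: TP=22, FP=5+0+4+3=12 → 22/34 = 0.64706
  3: TP=15, FP=3+4+2+0=9 → 15/24 = 0.62500
  4: TP=23, FP=3+1+4+6=14 → 23/37 = 0.62162
Weighted-precision = Σ (supportᵢ/N)·precisionᵢ with N=133: (25/133)·0.61111 + (14/133)·0.45000 + (30/133)·0.64706 + (34/133)·0.62500 + (30/133)·0.62162 = 0.6082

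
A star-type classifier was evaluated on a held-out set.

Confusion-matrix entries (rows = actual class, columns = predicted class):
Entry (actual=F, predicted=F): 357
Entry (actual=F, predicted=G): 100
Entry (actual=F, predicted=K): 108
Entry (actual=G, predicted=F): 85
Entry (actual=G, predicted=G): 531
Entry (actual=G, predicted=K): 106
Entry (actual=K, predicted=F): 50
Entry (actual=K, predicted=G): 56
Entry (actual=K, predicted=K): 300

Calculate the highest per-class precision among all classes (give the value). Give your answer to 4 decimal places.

0.7729

Per-class precision (TP/(TP+FP)):
  F: TP=357, FP=85+50=135 → 357/492 = 0.72561
  G: TP=531, FP=100+56=156 → 531/687 = 0.77293
  K: TP=300, FP=108+106=214 → 300/514 = 0.58366
Highest is class 'G' with precision = 0.7729.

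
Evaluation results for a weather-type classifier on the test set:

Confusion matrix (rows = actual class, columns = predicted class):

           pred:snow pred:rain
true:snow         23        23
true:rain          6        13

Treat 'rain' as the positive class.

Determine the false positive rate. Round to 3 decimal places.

FPR = FP/(FP+TN) = 23/(23+23) = 0.500

0.500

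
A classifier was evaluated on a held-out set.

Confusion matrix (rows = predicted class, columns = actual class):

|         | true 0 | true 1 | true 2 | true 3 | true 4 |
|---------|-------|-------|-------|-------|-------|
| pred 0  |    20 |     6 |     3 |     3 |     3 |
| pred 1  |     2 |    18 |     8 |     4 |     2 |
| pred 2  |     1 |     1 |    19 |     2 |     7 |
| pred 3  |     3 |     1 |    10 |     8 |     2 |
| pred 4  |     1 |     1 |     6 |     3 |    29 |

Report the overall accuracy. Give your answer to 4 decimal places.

0.5767

Accuracy = trace / total = (20+18+19+8+29=94) / 163 = 94/163 = 0.5767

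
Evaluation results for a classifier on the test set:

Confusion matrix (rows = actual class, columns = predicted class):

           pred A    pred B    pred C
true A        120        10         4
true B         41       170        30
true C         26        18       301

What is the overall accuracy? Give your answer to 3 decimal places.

Accuracy = trace / total = (120+170+301=591) / 720 = 591/720 = 0.821

0.821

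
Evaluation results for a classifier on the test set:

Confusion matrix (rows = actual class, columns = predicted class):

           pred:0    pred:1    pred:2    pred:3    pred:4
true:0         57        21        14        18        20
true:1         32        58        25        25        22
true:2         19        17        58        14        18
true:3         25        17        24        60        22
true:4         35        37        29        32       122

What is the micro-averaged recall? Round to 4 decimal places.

Micro-averaging pools counts across classes: ΣTP=355, ΣFP=466, ΣFN=466.
Micro-recall = TP/(TP+FN) on pooled counts = 0.4324 (equals overall accuracy in single-label multiclass).

0.4324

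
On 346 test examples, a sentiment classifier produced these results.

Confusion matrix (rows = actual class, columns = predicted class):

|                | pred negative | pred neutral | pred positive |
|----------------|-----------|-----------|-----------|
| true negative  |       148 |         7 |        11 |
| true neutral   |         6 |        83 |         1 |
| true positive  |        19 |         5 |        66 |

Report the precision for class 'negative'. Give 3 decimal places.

One-vs-rest for 'negative': TP = diagonal; FP = other classes predicted 'negative'; FN = 'negative' predicted as other.
precision = TP/(TP+FP).
negative: TP=148, FP=6+19=25 → 148/173 = 0.8555

0.855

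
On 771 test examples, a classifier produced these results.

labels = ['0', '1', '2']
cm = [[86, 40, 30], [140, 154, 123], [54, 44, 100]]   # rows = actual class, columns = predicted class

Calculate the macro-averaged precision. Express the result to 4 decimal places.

0.4498

Per-class precision (TP/(TP+FP)):
  0: TP=86, FP=140+54=194 → 86/280 = 0.30714
  1: TP=154, FP=40+44=84 → 154/238 = 0.64706
  2: TP=100, FP=30+123=153 → 100/253 = 0.39526
Macro-precision = mean = (0.30714 + 0.64706 + 0.39526) / 3 = 0.4498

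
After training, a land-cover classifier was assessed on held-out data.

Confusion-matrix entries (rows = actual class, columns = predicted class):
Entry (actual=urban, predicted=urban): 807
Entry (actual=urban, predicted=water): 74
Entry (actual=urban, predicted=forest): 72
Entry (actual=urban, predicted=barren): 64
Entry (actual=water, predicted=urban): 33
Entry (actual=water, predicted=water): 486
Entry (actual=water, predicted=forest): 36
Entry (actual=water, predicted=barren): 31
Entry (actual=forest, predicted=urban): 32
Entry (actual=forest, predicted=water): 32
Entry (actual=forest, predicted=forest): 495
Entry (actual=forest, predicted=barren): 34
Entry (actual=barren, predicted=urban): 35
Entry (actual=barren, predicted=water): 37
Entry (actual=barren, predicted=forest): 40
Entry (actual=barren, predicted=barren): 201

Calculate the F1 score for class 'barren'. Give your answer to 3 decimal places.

F1 score = 2·TP/(2·TP+FP+FN).
barren: TP=201, FP=64+31+34=129, FN=35+37+40=112 → 402/643 = 0.6252

0.625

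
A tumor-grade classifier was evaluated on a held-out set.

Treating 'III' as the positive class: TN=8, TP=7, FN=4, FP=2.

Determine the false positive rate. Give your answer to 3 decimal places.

0.200

FPR = FP/(FP+TN) = 2/(2+8) = 0.200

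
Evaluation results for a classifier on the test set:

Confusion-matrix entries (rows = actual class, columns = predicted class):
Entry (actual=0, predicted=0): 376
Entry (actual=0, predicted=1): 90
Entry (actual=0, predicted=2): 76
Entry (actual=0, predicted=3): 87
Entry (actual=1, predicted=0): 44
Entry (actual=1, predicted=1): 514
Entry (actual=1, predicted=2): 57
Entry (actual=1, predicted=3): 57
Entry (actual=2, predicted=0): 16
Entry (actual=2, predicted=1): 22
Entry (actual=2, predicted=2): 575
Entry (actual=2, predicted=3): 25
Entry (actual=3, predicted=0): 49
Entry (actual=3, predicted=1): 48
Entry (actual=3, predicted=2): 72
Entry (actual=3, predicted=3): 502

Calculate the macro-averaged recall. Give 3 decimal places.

0.753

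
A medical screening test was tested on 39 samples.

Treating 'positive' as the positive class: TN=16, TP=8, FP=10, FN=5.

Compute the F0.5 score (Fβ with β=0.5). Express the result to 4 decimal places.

0.4706

Fβ = (1+β²)·TP / ((1+β²)·TP + β²·FN + FP), with β²=1/4
= 1.25·8 / (1.25·8 + 0.25·5 + 10) = 0.4706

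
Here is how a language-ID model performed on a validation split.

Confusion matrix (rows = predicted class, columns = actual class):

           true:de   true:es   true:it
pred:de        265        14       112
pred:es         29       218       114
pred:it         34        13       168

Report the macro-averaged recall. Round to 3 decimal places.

0.708

Per-class recall (TP/(TP+FN)):
  de: TP=265, FN=29+34=63 → 265/328 = 0.8079
  es: TP=218, FN=14+13=27 → 218/245 = 0.8898
  it: TP=168, FN=112+114=226 → 168/394 = 0.4264
Macro-recall = mean = (0.8079 + 0.8898 + 0.4264) / 3 = 0.708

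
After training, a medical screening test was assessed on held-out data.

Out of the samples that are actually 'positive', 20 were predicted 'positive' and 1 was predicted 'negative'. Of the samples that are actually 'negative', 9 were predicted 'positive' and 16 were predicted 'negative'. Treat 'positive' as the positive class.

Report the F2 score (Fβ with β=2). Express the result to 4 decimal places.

Fβ = (1+β²)·TP / ((1+β²)·TP + β²·FN + FP), with β²=4
= 5·20 / (5·20 + 4·1 + 9) = 0.8850

0.8850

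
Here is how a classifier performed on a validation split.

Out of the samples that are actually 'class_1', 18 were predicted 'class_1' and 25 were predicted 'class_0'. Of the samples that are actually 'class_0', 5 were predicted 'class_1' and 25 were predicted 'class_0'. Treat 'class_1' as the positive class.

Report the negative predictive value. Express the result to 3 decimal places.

NPV = TN/(TN+FN) = 25/(25+25) = 0.500

0.500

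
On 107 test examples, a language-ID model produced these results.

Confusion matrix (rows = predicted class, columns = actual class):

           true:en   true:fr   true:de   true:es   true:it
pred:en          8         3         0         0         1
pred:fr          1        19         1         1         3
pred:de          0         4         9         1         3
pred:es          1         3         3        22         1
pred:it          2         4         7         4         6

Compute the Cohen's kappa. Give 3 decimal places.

0.488

Observed agreement pₒ = trace/N = 64/107 = 0.5981
Expected agreement pₑ = Σ (rowᵢ·colᵢ)/N² = (12·12 + 33·25 + 20·17 + 28·30 + 14·23)/107² = 0.2158
κ = (pₒ − pₑ)/(1 − pₑ) = (0.5981 − 0.2158)/(1 − 0.2158) = 0.488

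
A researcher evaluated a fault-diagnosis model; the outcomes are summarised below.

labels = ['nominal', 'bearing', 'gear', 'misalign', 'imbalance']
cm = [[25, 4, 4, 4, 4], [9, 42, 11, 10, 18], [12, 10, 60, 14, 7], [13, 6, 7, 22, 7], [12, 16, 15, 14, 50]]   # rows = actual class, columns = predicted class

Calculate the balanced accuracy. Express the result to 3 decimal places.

0.505

Balanced accuracy = mean of per-class recall.
  nominal: recall = 25/41 = 0.6098
  bearing: recall = 42/90 = 0.4667
  gear: recall = 60/103 = 0.5825
  misalign: recall = 22/55 = 0.4000
  imbalance: recall = 50/107 = 0.4673
Mean = (0.6098 + 0.4667 + 0.5825 + 0.4000 + 0.4673) / 5 = 0.505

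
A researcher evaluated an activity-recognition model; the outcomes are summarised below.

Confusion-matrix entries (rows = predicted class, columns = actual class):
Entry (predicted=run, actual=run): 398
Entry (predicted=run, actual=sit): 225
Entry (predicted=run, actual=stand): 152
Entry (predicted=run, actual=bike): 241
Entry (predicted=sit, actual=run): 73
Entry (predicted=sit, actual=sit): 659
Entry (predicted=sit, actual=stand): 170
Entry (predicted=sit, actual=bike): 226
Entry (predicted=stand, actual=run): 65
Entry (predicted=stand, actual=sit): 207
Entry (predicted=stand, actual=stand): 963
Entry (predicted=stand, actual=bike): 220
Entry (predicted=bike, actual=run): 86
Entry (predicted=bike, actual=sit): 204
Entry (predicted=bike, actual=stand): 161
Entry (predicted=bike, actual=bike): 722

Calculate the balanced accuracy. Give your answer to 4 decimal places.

Balanced accuracy = mean of per-class recall.
  run: recall = 398/622 = 0.63987
  sit: recall = 659/1295 = 0.50888
  stand: recall = 963/1446 = 0.66598
  bike: recall = 722/1409 = 0.51242
Mean = (0.63987 + 0.50888 + 0.66598 + 0.51242) / 4 = 0.5818

0.5818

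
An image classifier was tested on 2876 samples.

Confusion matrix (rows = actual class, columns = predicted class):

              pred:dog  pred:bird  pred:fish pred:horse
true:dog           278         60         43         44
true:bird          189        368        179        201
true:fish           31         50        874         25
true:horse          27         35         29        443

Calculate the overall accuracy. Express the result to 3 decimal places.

Accuracy = trace / total = (278+368+874+443=1963) / 2876 = 1963/2876 = 0.683

0.683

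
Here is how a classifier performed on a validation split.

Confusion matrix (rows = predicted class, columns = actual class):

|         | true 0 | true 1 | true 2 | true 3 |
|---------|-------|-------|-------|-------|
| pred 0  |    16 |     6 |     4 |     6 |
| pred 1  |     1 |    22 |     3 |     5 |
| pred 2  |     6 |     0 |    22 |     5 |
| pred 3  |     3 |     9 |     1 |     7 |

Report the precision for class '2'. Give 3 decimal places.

0.667

Treat '2' as positive and all other classes as negative.
precision = TP/(TP+FP).
2: TP=22, FP=6+0+5=11 → 22/33 = 0.6667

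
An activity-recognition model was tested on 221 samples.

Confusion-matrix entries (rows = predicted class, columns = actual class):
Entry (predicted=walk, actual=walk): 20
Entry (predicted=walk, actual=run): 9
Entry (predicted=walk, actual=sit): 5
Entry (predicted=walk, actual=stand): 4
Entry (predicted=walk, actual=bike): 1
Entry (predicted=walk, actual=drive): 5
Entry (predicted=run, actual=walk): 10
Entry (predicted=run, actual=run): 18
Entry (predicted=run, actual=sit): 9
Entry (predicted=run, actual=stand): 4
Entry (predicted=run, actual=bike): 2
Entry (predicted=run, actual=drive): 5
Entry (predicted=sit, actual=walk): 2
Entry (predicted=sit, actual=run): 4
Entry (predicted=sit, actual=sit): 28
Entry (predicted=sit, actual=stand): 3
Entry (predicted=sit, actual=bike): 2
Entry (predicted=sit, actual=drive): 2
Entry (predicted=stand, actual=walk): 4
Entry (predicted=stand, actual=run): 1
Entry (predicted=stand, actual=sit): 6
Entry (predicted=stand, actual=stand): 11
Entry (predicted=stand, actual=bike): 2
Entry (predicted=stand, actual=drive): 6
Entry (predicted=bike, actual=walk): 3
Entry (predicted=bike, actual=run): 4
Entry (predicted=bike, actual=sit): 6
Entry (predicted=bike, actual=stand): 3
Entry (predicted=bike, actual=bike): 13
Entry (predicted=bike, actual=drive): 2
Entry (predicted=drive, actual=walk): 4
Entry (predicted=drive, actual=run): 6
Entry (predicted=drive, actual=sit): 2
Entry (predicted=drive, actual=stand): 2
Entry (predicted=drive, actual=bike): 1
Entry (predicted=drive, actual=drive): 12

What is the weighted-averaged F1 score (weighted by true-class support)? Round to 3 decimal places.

0.465

Per-class F1 score (2·TP/(2·TP+FP+FN)):
  walk: TP=20, FP=9+5+4+1+5=24, FN=10+2+4+3+4=23 → 40/87 = 0.4598
  run: TP=18, FP=10+9+4+2+5=30, FN=9+4+1+4+6=24 → 36/90 = 0.4000
  sit: TP=28, FP=2+4+3+2+2=13, FN=5+9+6+6+2=28 → 56/97 = 0.5773
  stand: TP=11, FP=4+1+6+2+6=19, FN=4+4+3+3+2=16 → 22/57 = 0.3860
  bike: TP=13, FP=3+4+6+3+2=18, FN=1+2+2+2+1=8 → 26/52 = 0.5000
  drive: TP=12, FP=4+6+2+2+1=15, FN=5+5+2+6+2=20 → 24/59 = 0.4068
Weighted-F1 score = Σ (supportᵢ/N)·F1 scoreᵢ with N=221: (43/221)·0.4598 + (42/221)·0.4000 + (56/221)·0.5773 + (27/221)·0.3860 + (21/221)·0.5000 + (32/221)·0.4068 = 0.465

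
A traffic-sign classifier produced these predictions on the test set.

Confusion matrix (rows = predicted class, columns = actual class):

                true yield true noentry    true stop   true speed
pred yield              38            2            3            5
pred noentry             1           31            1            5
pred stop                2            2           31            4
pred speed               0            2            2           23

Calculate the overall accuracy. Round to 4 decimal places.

0.8092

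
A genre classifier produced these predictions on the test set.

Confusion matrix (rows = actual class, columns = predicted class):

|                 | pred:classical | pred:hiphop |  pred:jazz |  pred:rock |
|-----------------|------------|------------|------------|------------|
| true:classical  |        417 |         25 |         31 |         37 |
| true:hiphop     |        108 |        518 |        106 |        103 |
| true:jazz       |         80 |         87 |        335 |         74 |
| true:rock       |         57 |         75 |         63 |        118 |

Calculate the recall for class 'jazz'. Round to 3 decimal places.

0.582

One-vs-rest for 'jazz': TP = diagonal; FP = other classes predicted 'jazz'; FN = 'jazz' predicted as other.
recall = TP/(TP+FN).
jazz: TP=335, FN=80+87+74=241 → 335/576 = 0.5816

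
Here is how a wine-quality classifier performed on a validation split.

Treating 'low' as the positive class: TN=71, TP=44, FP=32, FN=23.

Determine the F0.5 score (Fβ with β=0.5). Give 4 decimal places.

Fβ = (1+β²)·TP / ((1+β²)·TP + β²·FN + FP), with β²=1/4
= 1.25·44 / (1.25·44 + 0.25·23 + 32) = 0.5930

0.5930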